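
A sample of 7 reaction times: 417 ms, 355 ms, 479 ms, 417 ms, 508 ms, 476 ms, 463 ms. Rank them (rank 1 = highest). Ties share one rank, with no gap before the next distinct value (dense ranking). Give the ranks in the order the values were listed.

5, 6, 2, 5, 1, 3, 4

Sorted (descending): 508, 479, 476, 463, 417, 417, 355
The 2 values of 417 share dense rank 5.
Remaining distinct values take the next consecutive integers.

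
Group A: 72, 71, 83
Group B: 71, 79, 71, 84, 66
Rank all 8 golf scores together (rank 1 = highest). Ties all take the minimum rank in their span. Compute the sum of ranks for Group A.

11

Sorted (descending): 84, 83, 79, 72, 71, 71, 71, 66
The 3 values of 71 occupy positions 5–7 → each gets rank 5.
Group A values → pooled ranks: 72→4, 71→5, 83→2
Rank sum = 4 + 5 + 2 = 11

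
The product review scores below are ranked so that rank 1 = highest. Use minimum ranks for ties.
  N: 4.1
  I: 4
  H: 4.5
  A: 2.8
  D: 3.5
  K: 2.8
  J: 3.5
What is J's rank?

4

Sorted (descending): 4.5, 4.1, 4, 3.5, 3.5, 2.8, 2.8
The 2 values of 3.5 occupy positions 4–5 → each gets rank 4.
The 2 values of 2.8 occupy positions 6–7 → each gets rank 6.
J has value 3.5 → rank 4.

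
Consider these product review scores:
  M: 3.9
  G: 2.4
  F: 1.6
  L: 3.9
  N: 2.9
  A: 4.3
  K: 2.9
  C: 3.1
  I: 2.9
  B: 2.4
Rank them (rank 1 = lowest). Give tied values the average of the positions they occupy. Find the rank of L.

8.5

Sorted (ascending): 1.6, 2.4, 2.4, 2.9, 2.9, 2.9, 3.1, 3.9, 3.9, 4.3
The 2 values of 2.4 occupy positions 2–3 → average rank (2+3)/2 = 2.5.
The 3 values of 2.9 occupy positions 4–6 → average rank 5.
The 2 values of 3.9 occupy positions 8–9 → average rank (8+9)/2 = 8.5.
L has value 3.9 → rank 8.5.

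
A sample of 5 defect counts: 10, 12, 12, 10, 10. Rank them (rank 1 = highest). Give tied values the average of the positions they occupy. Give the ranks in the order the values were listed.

Sorted (descending): 12, 12, 10, 10, 10
The 2 values of 12 occupy positions 1–2 → average rank (1+2)/2 = 1.5.
The 3 values of 10 occupy positions 3–5 → average rank 4.

4, 1.5, 1.5, 4, 4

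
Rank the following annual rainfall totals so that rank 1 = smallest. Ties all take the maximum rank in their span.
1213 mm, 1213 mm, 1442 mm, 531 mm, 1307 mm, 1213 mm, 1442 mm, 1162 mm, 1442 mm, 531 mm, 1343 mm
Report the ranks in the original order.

Sorted (ascending): 531, 531, 1162, 1213, 1213, 1213, 1307, 1343, 1442, 1442, 1442
The 2 values of 531 occupy positions 1–2 → each gets rank 2.
The 3 values of 1213 occupy positions 4–6 → each gets rank 6.
The 3 values of 1442 occupy positions 9–11 → each gets rank 11.

6, 6, 11, 2, 7, 6, 11, 3, 11, 2, 8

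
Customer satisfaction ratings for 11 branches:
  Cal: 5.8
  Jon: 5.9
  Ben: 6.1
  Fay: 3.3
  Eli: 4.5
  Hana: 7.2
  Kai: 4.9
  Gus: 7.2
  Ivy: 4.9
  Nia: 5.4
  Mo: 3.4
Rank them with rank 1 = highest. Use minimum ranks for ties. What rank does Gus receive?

1

Sorted (descending): 7.2, 7.2, 6.1, 5.9, 5.8, 5.4, 4.9, 4.9, 4.5, 3.4, 3.3
The 2 values of 7.2 occupy positions 1–2 → each gets rank 1.
The 2 values of 4.9 occupy positions 7–8 → each gets rank 7.
Gus has value 7.2 → rank 1.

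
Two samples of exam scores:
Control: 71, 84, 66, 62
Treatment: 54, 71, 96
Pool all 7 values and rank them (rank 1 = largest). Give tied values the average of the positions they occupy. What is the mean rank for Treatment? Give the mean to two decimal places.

3.83

Sorted (descending): 96, 84, 71, 71, 66, 62, 54
The 2 values of 71 occupy positions 3–4 → average rank (3+4)/2 = 3.5.
Treatment values → pooled ranks: 54→7, 71→3.5, 96→1
Mean rank = (7 + 3.5 + 1) / 3 = 3.83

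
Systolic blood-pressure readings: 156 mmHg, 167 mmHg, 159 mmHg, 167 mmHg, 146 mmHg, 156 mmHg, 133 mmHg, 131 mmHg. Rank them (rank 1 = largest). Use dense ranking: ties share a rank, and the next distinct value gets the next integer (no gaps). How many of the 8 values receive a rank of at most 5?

7

Sorted (descending): 167, 167, 159, 156, 156, 146, 133, 131
The 2 values of 167 share dense rank 1.
The 2 values of 156 share dense rank 3.
Remaining distinct values take the next consecutive integers.
Ranks ≤ 5: {1, 1, 2, 3, 3, 4, 5} → 7 values.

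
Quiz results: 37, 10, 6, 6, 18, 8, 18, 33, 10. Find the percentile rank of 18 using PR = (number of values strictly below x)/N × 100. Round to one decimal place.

N = 9.
Strictly below 18: 5. Equal to 18: 2.
PR = 5/9 × 100 = 55.6

55.6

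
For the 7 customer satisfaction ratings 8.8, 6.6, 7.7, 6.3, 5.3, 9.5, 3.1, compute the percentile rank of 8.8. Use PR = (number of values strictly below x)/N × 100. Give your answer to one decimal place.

N = 7.
Strictly below 8.8: 5. Equal to 8.8: 1.
PR = 5/7 × 100 = 71.4

71.4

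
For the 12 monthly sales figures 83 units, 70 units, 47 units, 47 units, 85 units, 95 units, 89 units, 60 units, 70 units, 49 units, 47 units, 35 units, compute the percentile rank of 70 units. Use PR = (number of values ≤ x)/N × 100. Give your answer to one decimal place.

66.7

N = 12.
Strictly below 70: 6. Equal to 70: 2.
PR = 8/12 × 100 = 66.7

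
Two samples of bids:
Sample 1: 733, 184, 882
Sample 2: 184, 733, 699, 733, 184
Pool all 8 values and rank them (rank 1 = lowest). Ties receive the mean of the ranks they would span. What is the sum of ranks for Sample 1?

Sorted (ascending): 184, 184, 184, 699, 733, 733, 733, 882
The 3 values of 184 occupy positions 1–3 → average rank 2.
The 3 values of 733 occupy positions 5–7 → average rank 6.
Sample 1 values → pooled ranks: 733→6, 184→2, 882→8
Rank sum = 6 + 2 + 8 = 16

16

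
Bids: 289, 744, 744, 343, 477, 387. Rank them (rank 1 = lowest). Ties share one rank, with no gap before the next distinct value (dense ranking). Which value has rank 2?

343

Sorted (ascending): 289, 343, 387, 477, 744, 744
The 2 values of 744 share dense rank 5.
Remaining distinct values take the next consecutive integers.
Rank 2 → value 343.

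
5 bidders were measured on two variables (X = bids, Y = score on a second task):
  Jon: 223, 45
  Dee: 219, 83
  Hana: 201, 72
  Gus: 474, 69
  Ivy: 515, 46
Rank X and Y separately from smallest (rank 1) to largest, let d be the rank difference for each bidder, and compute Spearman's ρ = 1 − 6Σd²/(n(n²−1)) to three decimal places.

-0.600

Ranks of variable 1: 3, 2, 1, 4, 5
Ranks of variable 2: 1, 5, 4, 3, 2
d = r₁ − r₂: 2, -3, -3, 1, 3
d²: 4, 9, 9, 1, 9; Σd² = 32
ρ = 1 − 6·32/(5·24) = 1 − 192/120 = -0.600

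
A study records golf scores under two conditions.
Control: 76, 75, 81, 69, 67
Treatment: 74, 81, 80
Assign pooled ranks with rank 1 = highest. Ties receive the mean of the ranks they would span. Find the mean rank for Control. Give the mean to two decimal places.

Sorted (descending): 81, 81, 80, 76, 75, 74, 69, 67
The 2 values of 81 occupy positions 1–2 → average rank (1+2)/2 = 1.5.
Control values → pooled ranks: 76→4, 75→5, 81→1.5, 69→7, 67→8
Mean rank = (4 + 5 + 1.5 + 7 + 8) / 5 = 5.10

5.10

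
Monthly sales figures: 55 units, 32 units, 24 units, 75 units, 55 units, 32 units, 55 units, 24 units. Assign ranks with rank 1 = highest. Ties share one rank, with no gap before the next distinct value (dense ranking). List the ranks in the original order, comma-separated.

2, 3, 4, 1, 2, 3, 2, 4

Sorted (descending): 75, 55, 55, 55, 32, 32, 24, 24
The 3 values of 55 share dense rank 2.
The 2 values of 32 share dense rank 3.
The 2 values of 24 share dense rank 4.
Remaining distinct values take the next consecutive integers.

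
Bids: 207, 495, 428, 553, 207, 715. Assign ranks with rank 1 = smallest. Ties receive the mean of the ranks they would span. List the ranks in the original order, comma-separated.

Sorted (ascending): 207, 207, 428, 495, 553, 715
The 2 values of 207 occupy positions 1–2 → average rank (1+2)/2 = 1.5.

1.5, 4, 3, 5, 1.5, 6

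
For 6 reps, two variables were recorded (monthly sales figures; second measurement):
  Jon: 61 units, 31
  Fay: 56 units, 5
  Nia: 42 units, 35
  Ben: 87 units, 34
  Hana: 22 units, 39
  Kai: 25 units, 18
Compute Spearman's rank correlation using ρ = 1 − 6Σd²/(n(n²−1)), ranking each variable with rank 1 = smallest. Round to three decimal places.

-0.314

Ranks of variable 1: 5, 4, 3, 6, 1, 2
Ranks of variable 2: 3, 1, 5, 4, 6, 2
d = r₁ − r₂: 2, 3, -2, 2, -5, 0
d²: 4, 9, 4, 4, 25, 0; Σd² = 46
ρ = 1 − 6·46/(6·35) = 1 − 276/210 = -0.314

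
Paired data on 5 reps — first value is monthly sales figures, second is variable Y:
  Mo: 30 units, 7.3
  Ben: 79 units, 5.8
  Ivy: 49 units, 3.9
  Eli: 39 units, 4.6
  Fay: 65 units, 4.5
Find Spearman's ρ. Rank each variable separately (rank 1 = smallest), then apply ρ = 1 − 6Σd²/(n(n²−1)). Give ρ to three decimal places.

Ranks of variable 1: 1, 5, 3, 2, 4
Ranks of variable 2: 5, 4, 1, 3, 2
d = r₁ − r₂: -4, 1, 2, -1, 2
d²: 16, 1, 4, 1, 4; Σd² = 26
ρ = 1 − 6·26/(5·24) = 1 − 156/120 = -0.300

-0.300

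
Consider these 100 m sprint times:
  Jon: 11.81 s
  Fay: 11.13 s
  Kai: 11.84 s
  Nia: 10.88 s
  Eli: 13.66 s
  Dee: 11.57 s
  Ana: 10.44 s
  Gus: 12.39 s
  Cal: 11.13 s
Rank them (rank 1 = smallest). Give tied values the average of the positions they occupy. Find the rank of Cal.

Sorted (ascending): 10.44, 10.88, 11.13, 11.13, 11.57, 11.81, 11.84, 12.39, 13.66
The 2 values of 11.13 occupy positions 3–4 → average rank (3+4)/2 = 3.5.
Cal has value 11.13 s → rank 3.5.

3.5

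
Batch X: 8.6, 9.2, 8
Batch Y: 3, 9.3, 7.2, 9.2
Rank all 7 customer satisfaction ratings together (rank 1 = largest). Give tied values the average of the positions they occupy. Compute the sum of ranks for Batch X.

Sorted (descending): 9.3, 9.2, 9.2, 8.6, 8, 7.2, 3
The 2 values of 9.2 occupy positions 2–3 → average rank (2+3)/2 = 2.5.
Batch X values → pooled ranks: 8.6→4, 9.2→2.5, 8→5
Rank sum = 4 + 2.5 + 5 = 11.5

11.5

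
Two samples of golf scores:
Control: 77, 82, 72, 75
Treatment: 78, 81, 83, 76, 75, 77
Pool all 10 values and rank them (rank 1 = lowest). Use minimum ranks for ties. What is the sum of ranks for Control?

Sorted (ascending): 72, 75, 75, 76, 77, 77, 78, 81, 82, 83
The 2 values of 75 occupy positions 2–3 → each gets rank 2.
The 2 values of 77 occupy positions 5–6 → each gets rank 5.
Control values → pooled ranks: 77→5, 82→9, 72→1, 75→2
Rank sum = 5 + 9 + 1 + 2 = 17

17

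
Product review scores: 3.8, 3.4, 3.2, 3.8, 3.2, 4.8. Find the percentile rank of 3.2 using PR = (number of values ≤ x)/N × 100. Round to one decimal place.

33.3

N = 6.
Strictly below 3.2: 0. Equal to 3.2: 2.
PR = 2/6 × 100 = 33.3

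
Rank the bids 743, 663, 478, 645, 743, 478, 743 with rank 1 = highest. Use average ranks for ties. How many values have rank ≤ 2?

Sorted (descending): 743, 743, 743, 663, 645, 478, 478
The 3 values of 743 occupy positions 1–3 → average rank 2.
The 2 values of 478 occupy positions 6–7 → average rank (6+7)/2 = 6.5.
Ranks ≤ 2: {2, 2, 2} → 3 values.

3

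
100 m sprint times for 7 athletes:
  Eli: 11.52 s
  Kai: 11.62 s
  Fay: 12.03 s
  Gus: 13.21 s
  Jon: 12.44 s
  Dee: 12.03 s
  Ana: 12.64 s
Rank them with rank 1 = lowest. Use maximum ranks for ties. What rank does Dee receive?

4

Sorted (ascending): 11.52, 11.62, 12.03, 12.03, 12.44, 12.64, 13.21
The 2 values of 12.03 occupy positions 3–4 → each gets rank 4.
Dee has value 12.03 s → rank 4.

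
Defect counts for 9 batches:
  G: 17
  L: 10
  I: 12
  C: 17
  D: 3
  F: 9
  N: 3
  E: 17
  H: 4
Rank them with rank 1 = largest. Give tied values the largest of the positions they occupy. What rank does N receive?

Sorted (descending): 17, 17, 17, 12, 10, 9, 4, 3, 3
The 3 values of 17 occupy positions 1–3 → each gets rank 3.
The 2 values of 3 occupy positions 8–9 → each gets rank 9.
N has value 3 → rank 9.

9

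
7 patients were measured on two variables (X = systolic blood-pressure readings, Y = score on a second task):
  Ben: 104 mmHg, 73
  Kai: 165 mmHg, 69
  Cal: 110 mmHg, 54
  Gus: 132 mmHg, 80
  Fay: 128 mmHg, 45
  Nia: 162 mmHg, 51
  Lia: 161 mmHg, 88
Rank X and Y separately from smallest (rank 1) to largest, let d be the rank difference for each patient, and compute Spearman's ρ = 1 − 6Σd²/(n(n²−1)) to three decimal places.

Ranks of variable 1: 1, 7, 2, 4, 3, 6, 5
Ranks of variable 2: 5, 4, 3, 6, 1, 2, 7
d = r₁ − r₂: -4, 3, -1, -2, 2, 4, -2
d²: 16, 9, 1, 4, 4, 16, 4; Σd² = 54
ρ = 1 − 6·54/(7·48) = 1 − 324/336 = 0.036

0.036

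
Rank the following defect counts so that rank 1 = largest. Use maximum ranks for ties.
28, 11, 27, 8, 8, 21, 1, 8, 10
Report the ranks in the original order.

1, 4, 2, 8, 8, 3, 9, 8, 5

Sorted (descending): 28, 27, 21, 11, 10, 8, 8, 8, 1
The 3 values of 8 occupy positions 6–8 → each gets rank 8.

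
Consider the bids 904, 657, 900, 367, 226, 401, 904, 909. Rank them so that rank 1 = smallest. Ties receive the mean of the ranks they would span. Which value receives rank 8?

909

Sorted (ascending): 226, 367, 401, 657, 900, 904, 904, 909
The 2 values of 904 occupy positions 6–7 → average rank (6+7)/2 = 6.5.
Rank 8 → value 909.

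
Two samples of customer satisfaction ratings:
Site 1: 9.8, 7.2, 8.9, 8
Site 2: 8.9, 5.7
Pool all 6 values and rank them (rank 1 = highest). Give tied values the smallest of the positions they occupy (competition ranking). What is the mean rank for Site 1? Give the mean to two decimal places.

3.00

Sorted (descending): 9.8, 8.9, 8.9, 8, 7.2, 5.7
The 2 values of 8.9 occupy positions 2–3 → each gets rank 2.
Site 1 values → pooled ranks: 9.8→1, 7.2→5, 8.9→2, 8→4
Mean rank = (1 + 5 + 2 + 4) / 4 = 3.00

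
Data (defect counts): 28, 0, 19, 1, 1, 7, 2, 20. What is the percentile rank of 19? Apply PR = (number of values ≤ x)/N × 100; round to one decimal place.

75.0

N = 8.
Strictly below 19: 5. Equal to 19: 1.
PR = 6/8 × 100 = 75.0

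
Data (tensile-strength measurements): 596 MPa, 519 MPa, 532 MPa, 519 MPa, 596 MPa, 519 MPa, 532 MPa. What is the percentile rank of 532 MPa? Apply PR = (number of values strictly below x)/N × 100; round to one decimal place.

N = 7.
Strictly below 532: 3. Equal to 532: 2.
PR = 3/7 × 100 = 42.9

42.9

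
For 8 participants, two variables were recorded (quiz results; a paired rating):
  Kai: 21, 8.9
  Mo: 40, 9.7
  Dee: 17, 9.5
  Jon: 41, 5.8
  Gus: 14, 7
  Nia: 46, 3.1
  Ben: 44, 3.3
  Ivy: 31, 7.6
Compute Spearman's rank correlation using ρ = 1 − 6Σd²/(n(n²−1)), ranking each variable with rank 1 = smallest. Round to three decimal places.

Ranks of variable 1: 3, 5, 2, 6, 1, 8, 7, 4
Ranks of variable 2: 6, 8, 7, 3, 4, 1, 2, 5
d = r₁ − r₂: -3, -3, -5, 3, -3, 7, 5, -1
d²: 9, 9, 25, 9, 9, 49, 25, 1; Σd² = 136
ρ = 1 − 6·136/(8·63) = 1 − 816/504 = -0.619

-0.619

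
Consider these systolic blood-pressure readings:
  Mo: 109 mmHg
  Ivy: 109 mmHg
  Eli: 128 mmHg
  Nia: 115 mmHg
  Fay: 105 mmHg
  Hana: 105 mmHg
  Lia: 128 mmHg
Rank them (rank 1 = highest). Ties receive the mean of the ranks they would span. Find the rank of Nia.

Sorted (descending): 128, 128, 115, 109, 109, 105, 105
The 2 values of 128 occupy positions 1–2 → average rank (1+2)/2 = 1.5.
The 2 values of 109 occupy positions 4–5 → average rank (4+5)/2 = 4.5.
The 2 values of 105 occupy positions 6–7 → average rank (6+7)/2 = 6.5.
Nia has value 115 mmHg → rank 3.

3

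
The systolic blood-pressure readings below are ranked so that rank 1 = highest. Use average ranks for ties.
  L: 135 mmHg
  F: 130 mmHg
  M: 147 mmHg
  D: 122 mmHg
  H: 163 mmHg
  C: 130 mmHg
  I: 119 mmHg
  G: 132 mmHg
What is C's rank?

5.5

Sorted (descending): 163, 147, 135, 132, 130, 130, 122, 119
The 2 values of 130 occupy positions 5–6 → average rank (5+6)/2 = 5.5.
C has value 130 mmHg → rank 5.5.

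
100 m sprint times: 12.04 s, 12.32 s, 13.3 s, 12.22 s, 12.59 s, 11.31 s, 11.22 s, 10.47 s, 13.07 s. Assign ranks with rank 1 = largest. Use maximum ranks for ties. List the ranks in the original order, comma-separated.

Sorted (descending): 13.3, 13.07, 12.59, 12.32, 12.22, 12.04, 11.31, 11.22, 10.47
No ties — each value takes its position as its rank.

6, 4, 1, 5, 3, 7, 8, 9, 2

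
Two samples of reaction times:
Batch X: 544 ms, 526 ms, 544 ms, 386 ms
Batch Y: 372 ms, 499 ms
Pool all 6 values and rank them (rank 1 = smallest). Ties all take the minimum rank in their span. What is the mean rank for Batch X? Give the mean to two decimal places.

4.00

Sorted (ascending): 372, 386, 499, 526, 544, 544
The 2 values of 544 occupy positions 5–6 → each gets rank 5.
Batch X values → pooled ranks: 544→5, 526→4, 544→5, 386→2
Mean rank = (5 + 4 + 5 + 2) / 4 = 4.00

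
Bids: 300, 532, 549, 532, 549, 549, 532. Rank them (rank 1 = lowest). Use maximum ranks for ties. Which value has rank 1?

300

Sorted (ascending): 300, 532, 532, 532, 549, 549, 549
The 3 values of 532 occupy positions 2–4 → each gets rank 4.
The 3 values of 549 occupy positions 5–7 → each gets rank 7.
Rank 1 → value 300.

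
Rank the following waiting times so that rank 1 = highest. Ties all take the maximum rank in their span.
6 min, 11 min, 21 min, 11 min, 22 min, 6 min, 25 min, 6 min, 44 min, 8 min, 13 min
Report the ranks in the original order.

Sorted (descending): 44, 25, 22, 21, 13, 11, 11, 8, 6, 6, 6
The 2 values of 11 occupy positions 6–7 → each gets rank 7.
The 3 values of 6 occupy positions 9–11 → each gets rank 11.

11, 7, 4, 7, 3, 11, 2, 11, 1, 8, 5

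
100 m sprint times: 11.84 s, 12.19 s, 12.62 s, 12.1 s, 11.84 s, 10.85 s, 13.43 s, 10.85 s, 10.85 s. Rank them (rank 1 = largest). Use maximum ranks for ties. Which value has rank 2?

12.62

Sorted (descending): 13.43, 12.62, 12.19, 12.1, 11.84, 11.84, 10.85, 10.85, 10.85
The 2 values of 11.84 occupy positions 5–6 → each gets rank 6.
The 3 values of 10.85 occupy positions 7–9 → each gets rank 9.
Rank 2 → value 12.62.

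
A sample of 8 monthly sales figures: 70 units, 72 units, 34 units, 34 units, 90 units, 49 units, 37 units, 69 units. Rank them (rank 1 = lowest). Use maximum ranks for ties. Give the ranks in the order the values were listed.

Sorted (ascending): 34, 34, 37, 49, 69, 70, 72, 90
The 2 values of 34 occupy positions 1–2 → each gets rank 2.

6, 7, 2, 2, 8, 4, 3, 5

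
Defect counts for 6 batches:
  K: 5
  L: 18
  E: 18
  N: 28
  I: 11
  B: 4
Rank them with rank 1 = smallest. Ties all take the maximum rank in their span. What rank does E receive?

5

Sorted (ascending): 4, 5, 11, 18, 18, 28
The 2 values of 18 occupy positions 4–5 → each gets rank 5.
E has value 18 → rank 5.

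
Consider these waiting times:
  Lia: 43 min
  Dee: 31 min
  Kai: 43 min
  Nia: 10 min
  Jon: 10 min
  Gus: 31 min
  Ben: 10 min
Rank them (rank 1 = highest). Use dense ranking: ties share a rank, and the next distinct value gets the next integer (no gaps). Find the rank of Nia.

3

Sorted (descending): 43, 43, 31, 31, 10, 10, 10
The 2 values of 43 share dense rank 1.
The 2 values of 31 share dense rank 2.
The 3 values of 10 share dense rank 3.
Nia has value 10 min → rank 3.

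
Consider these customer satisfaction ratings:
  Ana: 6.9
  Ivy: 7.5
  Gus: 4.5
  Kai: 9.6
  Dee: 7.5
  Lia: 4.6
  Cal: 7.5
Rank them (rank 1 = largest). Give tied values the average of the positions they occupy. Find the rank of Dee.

3

Sorted (descending): 9.6, 7.5, 7.5, 7.5, 6.9, 4.6, 4.5
The 3 values of 7.5 occupy positions 2–4 → average rank 3.
Dee has value 7.5 → rank 3.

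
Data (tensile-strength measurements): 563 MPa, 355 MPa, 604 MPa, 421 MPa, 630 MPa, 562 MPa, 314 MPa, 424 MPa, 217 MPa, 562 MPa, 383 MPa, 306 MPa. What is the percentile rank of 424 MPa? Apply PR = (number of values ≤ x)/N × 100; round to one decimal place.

58.3

N = 12.
Strictly below 424: 6. Equal to 424: 1.
PR = 7/12 × 100 = 58.3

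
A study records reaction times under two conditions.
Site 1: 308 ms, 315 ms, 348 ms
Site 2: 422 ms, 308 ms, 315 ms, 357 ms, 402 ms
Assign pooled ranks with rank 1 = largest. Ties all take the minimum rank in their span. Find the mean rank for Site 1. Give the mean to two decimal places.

5.33

Sorted (descending): 422, 402, 357, 348, 315, 315, 308, 308
The 2 values of 315 occupy positions 5–6 → each gets rank 5.
The 2 values of 308 occupy positions 7–8 → each gets rank 7.
Site 1 values → pooled ranks: 308→7, 315→5, 348→4
Mean rank = (7 + 5 + 4) / 3 = 5.33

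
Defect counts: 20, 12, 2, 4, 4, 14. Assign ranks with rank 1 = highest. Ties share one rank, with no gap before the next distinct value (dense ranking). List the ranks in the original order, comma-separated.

Sorted (descending): 20, 14, 12, 4, 4, 2
The 2 values of 4 share dense rank 4.
Remaining distinct values take the next consecutive integers.

1, 3, 5, 4, 4, 2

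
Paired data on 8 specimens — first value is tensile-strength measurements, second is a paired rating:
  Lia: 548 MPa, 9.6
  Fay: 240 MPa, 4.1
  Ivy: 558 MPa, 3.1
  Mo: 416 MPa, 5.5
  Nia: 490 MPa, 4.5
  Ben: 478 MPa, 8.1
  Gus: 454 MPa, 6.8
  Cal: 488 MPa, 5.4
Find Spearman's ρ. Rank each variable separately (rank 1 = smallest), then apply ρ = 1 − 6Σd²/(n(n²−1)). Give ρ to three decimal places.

Ranks of variable 1: 7, 1, 8, 2, 6, 4, 3, 5
Ranks of variable 2: 8, 2, 1, 5, 3, 7, 6, 4
d = r₁ − r₂: -1, -1, 7, -3, 3, -3, -3, 1
d²: 1, 1, 49, 9, 9, 9, 9, 1; Σd² = 88
ρ = 1 − 6·88/(8·63) = 1 − 528/504 = -0.048

-0.048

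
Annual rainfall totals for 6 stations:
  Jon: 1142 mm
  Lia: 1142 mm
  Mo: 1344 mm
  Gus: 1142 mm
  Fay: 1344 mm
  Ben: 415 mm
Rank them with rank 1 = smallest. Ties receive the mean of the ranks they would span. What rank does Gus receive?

3

Sorted (ascending): 415, 1142, 1142, 1142, 1344, 1344
The 3 values of 1142 occupy positions 2–4 → average rank 3.
The 2 values of 1344 occupy positions 5–6 → average rank (5+6)/2 = 5.5.
Gus has value 1142 mm → rank 3.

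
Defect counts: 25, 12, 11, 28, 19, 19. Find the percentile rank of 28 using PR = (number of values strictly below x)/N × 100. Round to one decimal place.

83.3

N = 6.
Strictly below 28: 5. Equal to 28: 1.
PR = 5/6 × 100 = 83.3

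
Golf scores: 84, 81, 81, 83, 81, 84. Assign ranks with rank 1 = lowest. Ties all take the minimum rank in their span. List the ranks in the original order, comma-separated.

5, 1, 1, 4, 1, 5

Sorted (ascending): 81, 81, 81, 83, 84, 84
The 3 values of 81 occupy positions 1–3 → each gets rank 1.
The 2 values of 84 occupy positions 5–6 → each gets rank 5.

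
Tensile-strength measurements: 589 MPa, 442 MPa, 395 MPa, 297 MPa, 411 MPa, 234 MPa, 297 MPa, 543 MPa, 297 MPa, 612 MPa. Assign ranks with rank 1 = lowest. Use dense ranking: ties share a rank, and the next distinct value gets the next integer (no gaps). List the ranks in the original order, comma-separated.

7, 5, 3, 2, 4, 1, 2, 6, 2, 8

Sorted (ascending): 234, 297, 297, 297, 395, 411, 442, 543, 589, 612
The 3 values of 297 share dense rank 2.
Remaining distinct values take the next consecutive integers.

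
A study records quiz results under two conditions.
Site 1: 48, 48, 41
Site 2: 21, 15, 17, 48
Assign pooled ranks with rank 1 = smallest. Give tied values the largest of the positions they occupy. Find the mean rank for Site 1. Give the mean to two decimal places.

Sorted (ascending): 15, 17, 21, 41, 48, 48, 48
The 3 values of 48 occupy positions 5–7 → each gets rank 7.
Site 1 values → pooled ranks: 48→7, 48→7, 41→4
Mean rank = (7 + 7 + 4) / 3 = 6.00

6.00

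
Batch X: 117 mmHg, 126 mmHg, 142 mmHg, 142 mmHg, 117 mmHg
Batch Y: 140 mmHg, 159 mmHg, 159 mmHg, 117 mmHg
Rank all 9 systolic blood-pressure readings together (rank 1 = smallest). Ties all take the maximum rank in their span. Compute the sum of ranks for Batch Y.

Sorted (ascending): 117, 117, 117, 126, 140, 142, 142, 159, 159
The 3 values of 117 occupy positions 1–3 → each gets rank 3.
The 2 values of 142 occupy positions 6–7 → each gets rank 7.
The 2 values of 159 occupy positions 8–9 → each gets rank 9.
Batch Y values → pooled ranks: 140→5, 159→9, 159→9, 117→3
Rank sum = 5 + 9 + 9 + 3 = 26

26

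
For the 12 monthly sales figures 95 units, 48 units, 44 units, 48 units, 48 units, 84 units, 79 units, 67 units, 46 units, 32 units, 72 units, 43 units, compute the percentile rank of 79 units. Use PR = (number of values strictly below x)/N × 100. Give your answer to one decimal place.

75.0

N = 12.
Strictly below 79: 9. Equal to 79: 1.
PR = 9/12 × 100 = 75.0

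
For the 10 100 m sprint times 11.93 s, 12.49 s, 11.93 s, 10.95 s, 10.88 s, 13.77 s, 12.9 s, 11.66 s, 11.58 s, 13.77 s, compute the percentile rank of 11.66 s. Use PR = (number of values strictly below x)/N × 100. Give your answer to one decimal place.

30.0

N = 10.
Strictly below 11.66: 3. Equal to 11.66: 1.
PR = 3/10 × 100 = 30.0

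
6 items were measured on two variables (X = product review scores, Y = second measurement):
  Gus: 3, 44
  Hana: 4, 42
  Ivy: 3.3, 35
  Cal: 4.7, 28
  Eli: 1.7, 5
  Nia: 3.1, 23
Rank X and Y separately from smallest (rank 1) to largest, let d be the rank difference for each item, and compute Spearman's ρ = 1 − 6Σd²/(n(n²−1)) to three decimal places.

0.257

Ranks of variable 1: 2, 5, 4, 6, 1, 3
Ranks of variable 2: 6, 5, 4, 3, 1, 2
d = r₁ − r₂: -4, 0, 0, 3, 0, 1
d²: 16, 0, 0, 9, 0, 1; Σd² = 26
ρ = 1 − 6·26/(6·35) = 1 − 156/210 = 0.257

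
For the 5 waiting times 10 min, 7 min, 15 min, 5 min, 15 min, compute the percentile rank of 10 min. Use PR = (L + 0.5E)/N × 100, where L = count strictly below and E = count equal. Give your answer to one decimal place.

50.0

N = 5.
Strictly below 10: 2. Equal to 10: 1.
PR = (2 + 0.5·1)/5 × 100 = 50.0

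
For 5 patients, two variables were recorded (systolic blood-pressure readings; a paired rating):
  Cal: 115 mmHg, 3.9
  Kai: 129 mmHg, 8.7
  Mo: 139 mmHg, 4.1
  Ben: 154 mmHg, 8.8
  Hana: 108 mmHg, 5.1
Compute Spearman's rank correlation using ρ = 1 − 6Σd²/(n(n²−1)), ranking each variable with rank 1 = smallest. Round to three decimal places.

0.500

Ranks of variable 1: 2, 3, 4, 5, 1
Ranks of variable 2: 1, 4, 2, 5, 3
d = r₁ − r₂: 1, -1, 2, 0, -2
d²: 1, 1, 4, 0, 4; Σd² = 10
ρ = 1 − 6·10/(5·24) = 1 − 60/120 = 0.500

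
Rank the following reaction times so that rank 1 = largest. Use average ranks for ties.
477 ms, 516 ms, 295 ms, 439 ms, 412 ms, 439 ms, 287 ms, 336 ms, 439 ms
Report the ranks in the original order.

Sorted (descending): 516, 477, 439, 439, 439, 412, 336, 295, 287
The 3 values of 439 occupy positions 3–5 → average rank 4.

2, 1, 8, 4, 6, 4, 9, 7, 4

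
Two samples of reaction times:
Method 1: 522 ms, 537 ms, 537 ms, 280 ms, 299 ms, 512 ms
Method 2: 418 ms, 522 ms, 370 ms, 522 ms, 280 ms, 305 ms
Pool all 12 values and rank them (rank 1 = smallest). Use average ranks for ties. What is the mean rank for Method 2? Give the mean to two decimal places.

5.75

Sorted (ascending): 280, 280, 299, 305, 370, 418, 512, 522, 522, 522, 537, 537
The 2 values of 280 occupy positions 1–2 → average rank (1+2)/2 = 1.5.
The 3 values of 522 occupy positions 8–10 → average rank 9.
The 2 values of 537 occupy positions 11–12 → average rank (11+12)/2 = 11.5.
Method 2 values → pooled ranks: 418→6, 522→9, 370→5, 522→9, 280→1.5, 305→4
Mean rank = (6 + 9 + 5 + 9 + 1.5 + 4) / 6 = 5.75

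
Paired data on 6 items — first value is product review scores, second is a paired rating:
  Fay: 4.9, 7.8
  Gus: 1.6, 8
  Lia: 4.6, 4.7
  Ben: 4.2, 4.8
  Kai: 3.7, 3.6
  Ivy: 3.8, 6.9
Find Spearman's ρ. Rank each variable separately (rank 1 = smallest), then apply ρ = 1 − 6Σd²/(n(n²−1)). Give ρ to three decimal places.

-0.086

Ranks of variable 1: 6, 1, 5, 4, 2, 3
Ranks of variable 2: 5, 6, 2, 3, 1, 4
d = r₁ − r₂: 1, -5, 3, 1, 1, -1
d²: 1, 25, 9, 1, 1, 1; Σd² = 38
ρ = 1 − 6·38/(6·35) = 1 − 228/210 = -0.086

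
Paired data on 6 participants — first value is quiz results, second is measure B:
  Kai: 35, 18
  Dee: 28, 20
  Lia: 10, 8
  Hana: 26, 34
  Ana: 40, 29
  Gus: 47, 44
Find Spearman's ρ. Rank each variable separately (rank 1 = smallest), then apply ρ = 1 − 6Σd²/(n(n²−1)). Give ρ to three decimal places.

0.600

Ranks of variable 1: 4, 3, 1, 2, 5, 6
Ranks of variable 2: 2, 3, 1, 5, 4, 6
d = r₁ − r₂: 2, 0, 0, -3, 1, 0
d²: 4, 0, 0, 9, 1, 0; Σd² = 14
ρ = 1 − 6·14/(6·35) = 1 − 84/210 = 0.600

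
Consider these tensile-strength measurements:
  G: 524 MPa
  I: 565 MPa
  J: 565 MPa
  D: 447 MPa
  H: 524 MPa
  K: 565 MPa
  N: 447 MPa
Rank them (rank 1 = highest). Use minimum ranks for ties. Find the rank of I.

Sorted (descending): 565, 565, 565, 524, 524, 447, 447
The 3 values of 565 occupy positions 1–3 → each gets rank 1.
The 2 values of 524 occupy positions 4–5 → each gets rank 4.
The 2 values of 447 occupy positions 6–7 → each gets rank 6.
I has value 565 MPa → rank 1.

1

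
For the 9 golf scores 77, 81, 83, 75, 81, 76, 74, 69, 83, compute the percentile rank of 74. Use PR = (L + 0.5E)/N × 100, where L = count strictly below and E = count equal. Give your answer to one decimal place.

16.7

N = 9.
Strictly below 74: 1. Equal to 74: 1.
PR = (1 + 0.5·1)/9 × 100 = 16.7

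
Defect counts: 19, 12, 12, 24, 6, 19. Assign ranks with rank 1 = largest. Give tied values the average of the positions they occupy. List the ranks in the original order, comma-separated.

Sorted (descending): 24, 19, 19, 12, 12, 6
The 2 values of 19 occupy positions 2–3 → average rank (2+3)/2 = 2.5.
The 2 values of 12 occupy positions 4–5 → average rank (4+5)/2 = 4.5.

2.5, 4.5, 4.5, 1, 6, 2.5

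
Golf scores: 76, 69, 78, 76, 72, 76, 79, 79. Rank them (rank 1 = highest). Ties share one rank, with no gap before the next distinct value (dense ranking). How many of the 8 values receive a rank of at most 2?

3

Sorted (descending): 79, 79, 78, 76, 76, 76, 72, 69
The 2 values of 79 share dense rank 1.
The 3 values of 76 share dense rank 3.
Remaining distinct values take the next consecutive integers.
Ranks ≤ 2: {1, 1, 2} → 3 values.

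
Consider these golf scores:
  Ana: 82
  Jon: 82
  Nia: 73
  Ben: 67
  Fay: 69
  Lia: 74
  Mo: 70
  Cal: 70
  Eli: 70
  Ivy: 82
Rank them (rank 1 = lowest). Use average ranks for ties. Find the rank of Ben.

Sorted (ascending): 67, 69, 70, 70, 70, 73, 74, 82, 82, 82
The 3 values of 70 occupy positions 3–5 → average rank 4.
The 3 values of 82 occupy positions 8–10 → average rank 9.
Ben has value 67 → rank 1.

1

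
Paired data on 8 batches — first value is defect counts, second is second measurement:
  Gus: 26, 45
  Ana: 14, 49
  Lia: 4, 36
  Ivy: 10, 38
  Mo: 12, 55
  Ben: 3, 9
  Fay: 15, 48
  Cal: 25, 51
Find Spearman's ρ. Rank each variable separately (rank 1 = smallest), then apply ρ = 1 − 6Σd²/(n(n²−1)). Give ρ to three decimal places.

Ranks of variable 1: 8, 5, 2, 3, 4, 1, 6, 7
Ranks of variable 2: 4, 6, 2, 3, 8, 1, 5, 7
d = r₁ − r₂: 4, -1, 0, 0, -4, 0, 1, 0
d²: 16, 1, 0, 0, 16, 0, 1, 0; Σd² = 34
ρ = 1 − 6·34/(8·63) = 1 − 204/504 = 0.595

0.595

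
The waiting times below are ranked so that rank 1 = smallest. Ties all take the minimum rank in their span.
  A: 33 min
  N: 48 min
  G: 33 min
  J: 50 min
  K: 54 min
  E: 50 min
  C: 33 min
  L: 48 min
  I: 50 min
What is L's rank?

Sorted (ascending): 33, 33, 33, 48, 48, 50, 50, 50, 54
The 3 values of 33 occupy positions 1–3 → each gets rank 1.
The 2 values of 48 occupy positions 4–5 → each gets rank 4.
The 3 values of 50 occupy positions 6–8 → each gets rank 6.
L has value 48 min → rank 4.

4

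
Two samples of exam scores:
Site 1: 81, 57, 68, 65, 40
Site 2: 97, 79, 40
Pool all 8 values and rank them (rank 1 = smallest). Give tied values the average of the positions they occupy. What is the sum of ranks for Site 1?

Sorted (ascending): 40, 40, 57, 65, 68, 79, 81, 97
The 2 values of 40 occupy positions 1–2 → average rank (1+2)/2 = 1.5.
Site 1 values → pooled ranks: 81→7, 57→3, 68→5, 65→4, 40→1.5
Rank sum = 7 + 3 + 5 + 4 + 1.5 = 20.5

20.5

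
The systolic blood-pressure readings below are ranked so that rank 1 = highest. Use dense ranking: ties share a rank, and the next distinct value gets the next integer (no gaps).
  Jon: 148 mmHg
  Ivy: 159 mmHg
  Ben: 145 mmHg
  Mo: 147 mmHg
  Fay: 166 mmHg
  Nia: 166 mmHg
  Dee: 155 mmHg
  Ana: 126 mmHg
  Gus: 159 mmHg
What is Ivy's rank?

2

Sorted (descending): 166, 166, 159, 159, 155, 148, 147, 145, 126
The 2 values of 166 share dense rank 1.
The 2 values of 159 share dense rank 2.
Remaining distinct values take the next consecutive integers.
Ivy has value 159 mmHg → rank 2.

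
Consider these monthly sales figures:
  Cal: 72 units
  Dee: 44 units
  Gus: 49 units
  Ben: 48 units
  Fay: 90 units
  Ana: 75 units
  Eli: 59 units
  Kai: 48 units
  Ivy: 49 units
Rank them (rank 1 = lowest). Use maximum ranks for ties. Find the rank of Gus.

5

Sorted (ascending): 44, 48, 48, 49, 49, 59, 72, 75, 90
The 2 values of 48 occupy positions 2–3 → each gets rank 3.
The 2 values of 49 occupy positions 4–5 → each gets rank 5.
Gus has value 49 units → rank 5.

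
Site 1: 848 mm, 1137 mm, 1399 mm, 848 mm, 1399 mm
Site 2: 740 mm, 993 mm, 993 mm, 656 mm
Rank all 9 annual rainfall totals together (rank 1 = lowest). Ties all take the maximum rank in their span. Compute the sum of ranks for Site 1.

Sorted (ascending): 656, 740, 848, 848, 993, 993, 1137, 1399, 1399
The 2 values of 848 occupy positions 3–4 → each gets rank 4.
The 2 values of 993 occupy positions 5–6 → each gets rank 6.
The 2 values of 1399 occupy positions 8–9 → each gets rank 9.
Site 1 values → pooled ranks: 848→4, 1137→7, 1399→9, 848→4, 1399→9
Rank sum = 4 + 7 + 9 + 4 + 9 = 33

33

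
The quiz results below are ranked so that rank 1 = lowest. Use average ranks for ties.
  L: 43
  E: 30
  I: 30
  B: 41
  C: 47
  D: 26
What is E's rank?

2.5

Sorted (ascending): 26, 30, 30, 41, 43, 47
The 2 values of 30 occupy positions 2–3 → average rank (2+3)/2 = 2.5.
E has value 30 → rank 2.5.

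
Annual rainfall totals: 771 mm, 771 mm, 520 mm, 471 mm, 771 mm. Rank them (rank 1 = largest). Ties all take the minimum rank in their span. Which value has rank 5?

471

Sorted (descending): 771, 771, 771, 520, 471
The 3 values of 771 occupy positions 1–3 → each gets rank 1.
Rank 5 → value 471.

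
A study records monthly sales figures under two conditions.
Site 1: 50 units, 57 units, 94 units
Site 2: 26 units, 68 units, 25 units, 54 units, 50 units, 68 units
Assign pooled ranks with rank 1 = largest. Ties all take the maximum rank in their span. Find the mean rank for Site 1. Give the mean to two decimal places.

4.00

Sorted (descending): 94, 68, 68, 57, 54, 50, 50, 26, 25
The 2 values of 68 occupy positions 2–3 → each gets rank 3.
The 2 values of 50 occupy positions 6–7 → each gets rank 7.
Site 1 values → pooled ranks: 50→7, 57→4, 94→1
Mean rank = (7 + 4 + 1) / 3 = 4.00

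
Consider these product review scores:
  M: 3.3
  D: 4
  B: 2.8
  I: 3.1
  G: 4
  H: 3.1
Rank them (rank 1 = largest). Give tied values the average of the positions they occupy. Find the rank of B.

6

Sorted (descending): 4, 4, 3.3, 3.1, 3.1, 2.8
The 2 values of 4 occupy positions 1–2 → average rank (1+2)/2 = 1.5.
The 2 values of 3.1 occupy positions 4–5 → average rank (4+5)/2 = 4.5.
B has value 2.8 → rank 6.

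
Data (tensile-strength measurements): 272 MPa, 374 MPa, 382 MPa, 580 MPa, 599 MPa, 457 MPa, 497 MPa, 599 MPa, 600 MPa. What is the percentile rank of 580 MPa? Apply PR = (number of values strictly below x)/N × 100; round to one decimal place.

55.6

N = 9.
Strictly below 580: 5. Equal to 580: 1.
PR = 5/9 × 100 = 55.6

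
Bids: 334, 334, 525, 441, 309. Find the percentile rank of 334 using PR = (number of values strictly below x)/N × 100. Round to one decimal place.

N = 5.
Strictly below 334: 1. Equal to 334: 2.
PR = 1/5 × 100 = 20.0

20.0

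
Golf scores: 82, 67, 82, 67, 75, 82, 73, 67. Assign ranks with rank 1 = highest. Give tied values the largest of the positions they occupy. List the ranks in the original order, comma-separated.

3, 8, 3, 8, 4, 3, 5, 8

Sorted (descending): 82, 82, 82, 75, 73, 67, 67, 67
The 3 values of 82 occupy positions 1–3 → each gets rank 3.
The 3 values of 67 occupy positions 6–8 → each gets rank 8.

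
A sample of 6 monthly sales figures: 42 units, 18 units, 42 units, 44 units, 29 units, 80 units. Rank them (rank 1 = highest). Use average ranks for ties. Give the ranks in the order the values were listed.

Sorted (descending): 80, 44, 42, 42, 29, 18
The 2 values of 42 occupy positions 3–4 → average rank (3+4)/2 = 3.5.

3.5, 6, 3.5, 2, 5, 1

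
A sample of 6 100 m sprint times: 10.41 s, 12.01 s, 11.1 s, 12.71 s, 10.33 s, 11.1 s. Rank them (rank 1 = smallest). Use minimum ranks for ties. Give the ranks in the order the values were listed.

2, 5, 3, 6, 1, 3

Sorted (ascending): 10.33, 10.41, 11.1, 11.1, 12.01, 12.71
The 2 values of 11.1 occupy positions 3–4 → each gets rank 3.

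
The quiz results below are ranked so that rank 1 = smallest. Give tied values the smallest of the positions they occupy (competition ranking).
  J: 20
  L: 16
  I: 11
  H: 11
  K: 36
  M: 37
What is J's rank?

4

Sorted (ascending): 11, 11, 16, 20, 36, 37
The 2 values of 11 occupy positions 1–2 → each gets rank 1.
J has value 20 → rank 4.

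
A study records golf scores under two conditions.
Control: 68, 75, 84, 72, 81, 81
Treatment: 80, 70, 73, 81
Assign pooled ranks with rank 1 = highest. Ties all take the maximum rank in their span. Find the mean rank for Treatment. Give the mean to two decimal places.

Sorted (descending): 84, 81, 81, 81, 80, 75, 73, 72, 70, 68
The 3 values of 81 occupy positions 2–4 → each gets rank 4.
Treatment values → pooled ranks: 80→5, 70→9, 73→7, 81→4
Mean rank = (5 + 9 + 7 + 4) / 4 = 6.25

6.25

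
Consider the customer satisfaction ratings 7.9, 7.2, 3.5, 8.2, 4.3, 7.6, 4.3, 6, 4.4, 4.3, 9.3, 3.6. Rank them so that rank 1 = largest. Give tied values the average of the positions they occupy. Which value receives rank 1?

Sorted (descending): 9.3, 8.2, 7.9, 7.6, 7.2, 6, 4.4, 4.3, 4.3, 4.3, 3.6, 3.5
The 3 values of 4.3 occupy positions 8–10 → average rank 9.
Rank 1 → value 9.3.

9.3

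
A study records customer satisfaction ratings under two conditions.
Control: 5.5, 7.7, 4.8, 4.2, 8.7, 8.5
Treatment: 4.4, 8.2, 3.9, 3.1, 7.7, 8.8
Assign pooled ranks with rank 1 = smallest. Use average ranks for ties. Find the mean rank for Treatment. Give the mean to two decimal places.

5.92

Sorted (ascending): 3.1, 3.9, 4.2, 4.4, 4.8, 5.5, 7.7, 7.7, 8.2, 8.5, 8.7, 8.8
The 2 values of 7.7 occupy positions 7–8 → average rank (7+8)/2 = 7.5.
Treatment values → pooled ranks: 4.4→4, 8.2→9, 3.9→2, 3.1→1, 7.7→7.5, 8.8→12
Mean rank = (4 + 9 + 2 + 1 + 7.5 + 12) / 6 = 5.92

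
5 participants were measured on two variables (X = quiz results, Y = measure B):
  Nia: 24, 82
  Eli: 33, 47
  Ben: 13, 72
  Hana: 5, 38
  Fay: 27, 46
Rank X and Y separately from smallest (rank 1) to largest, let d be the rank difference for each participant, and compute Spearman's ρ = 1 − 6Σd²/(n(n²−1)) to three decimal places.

Ranks of variable 1: 3, 5, 2, 1, 4
Ranks of variable 2: 5, 3, 4, 1, 2
d = r₁ − r₂: -2, 2, -2, 0, 2
d²: 4, 4, 4, 0, 4; Σd² = 16
ρ = 1 − 6·16/(5·24) = 1 − 96/120 = 0.200

0.200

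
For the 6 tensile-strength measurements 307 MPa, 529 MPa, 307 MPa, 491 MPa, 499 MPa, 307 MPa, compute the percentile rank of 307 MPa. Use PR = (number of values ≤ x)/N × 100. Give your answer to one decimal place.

N = 6.
Strictly below 307: 0. Equal to 307: 3.
PR = 3/6 × 100 = 50.0

50.0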